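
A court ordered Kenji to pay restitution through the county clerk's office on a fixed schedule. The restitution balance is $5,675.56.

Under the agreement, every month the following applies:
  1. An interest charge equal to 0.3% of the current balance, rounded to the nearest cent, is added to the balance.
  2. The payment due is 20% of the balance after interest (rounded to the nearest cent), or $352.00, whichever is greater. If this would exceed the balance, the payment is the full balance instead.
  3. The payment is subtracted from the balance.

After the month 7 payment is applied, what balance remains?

Month 1: opening $5,675.56; interest $17.03 → $5,692.59; payment $1,138.52; balance $4,554.07
Month 2: opening $4,554.07; interest $13.66 → $4,567.73; payment $913.55; balance $3,654.18
Month 3: opening $3,654.18; interest $10.96 → $3,665.14; payment $733.03; balance $2,932.11
Month 4: opening $2,932.11; interest $8.80 → $2,940.91; payment $588.18; balance $2,352.73
Month 5: opening $2,352.73; interest $7.06 → $2,359.79; payment $471.96; balance $1,887.83
Month 6: opening $1,887.83; interest $5.66 → $1,893.49; payment $378.70; balance $1,514.79
Month 7: opening $1,514.79; interest $4.54 → $1,519.33; payment $352.00; balance $1,167.33

$1,167.33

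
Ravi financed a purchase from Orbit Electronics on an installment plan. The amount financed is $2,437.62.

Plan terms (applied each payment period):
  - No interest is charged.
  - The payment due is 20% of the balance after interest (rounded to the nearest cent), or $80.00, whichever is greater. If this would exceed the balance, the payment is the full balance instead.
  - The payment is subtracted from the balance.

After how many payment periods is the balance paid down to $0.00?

14

Payment period 1: opening $2,437.62; payment $487.52; balance $1,950.10
Payment period 2: opening $1,950.10; payment $390.02; balance $1,560.08
Payment period 3: opening $1,560.08; payment $312.02; balance $1,248.06
Payment period 4: opening $1,248.06; payment $249.61; balance $998.45
Payment period 5: opening $998.45; payment $199.69; balance $798.76
Payment period 6: opening $798.76; payment $159.75; balance $639.01
Payment period 7: opening $639.01; payment $127.80; balance $511.21
Payment period 8: opening $511.21; payment $102.24; balance $408.97
Payment period 9: opening $408.97; payment $81.79; balance $327.18
Payment period 10: opening $327.18; payment $80.00; balance $247.18
Payment period 11: opening $247.18; payment $80.00; balance $167.18
Payment period 12: opening $167.18; payment $80.00; balance $87.18
Payment period 13: opening $87.18; payment $80.00; balance $7.18
Payment period 14: opening $7.18; payment $7.18; balance $0.00
Balance reaches $0.00 in payment period 14.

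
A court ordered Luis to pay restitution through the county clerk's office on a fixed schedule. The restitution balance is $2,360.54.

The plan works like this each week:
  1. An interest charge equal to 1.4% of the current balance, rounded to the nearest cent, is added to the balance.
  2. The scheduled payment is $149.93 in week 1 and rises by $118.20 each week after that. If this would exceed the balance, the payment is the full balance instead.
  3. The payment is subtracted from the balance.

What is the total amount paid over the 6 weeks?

$2,500.37

Week 1: opening $2,360.54; interest $33.05 → $2,393.59; payment $149.93; balance $2,243.66
Week 2: opening $2,243.66; interest $31.41 → $2,275.07; payment $268.13; balance $2,006.94
Week 3: opening $2,006.94; interest $28.10 → $2,035.04; payment $386.33; balance $1,648.71
Week 4: opening $1,648.71; interest $23.08 → $1,671.79; payment $504.53; balance $1,167.26
Week 5: opening $1,167.26; interest $16.34 → $1,183.60; payment $622.73; balance $560.87
Week 6: opening $560.87; interest $7.85 → $568.72; payment $568.72; balance $0.00
Total paid: $2,500.37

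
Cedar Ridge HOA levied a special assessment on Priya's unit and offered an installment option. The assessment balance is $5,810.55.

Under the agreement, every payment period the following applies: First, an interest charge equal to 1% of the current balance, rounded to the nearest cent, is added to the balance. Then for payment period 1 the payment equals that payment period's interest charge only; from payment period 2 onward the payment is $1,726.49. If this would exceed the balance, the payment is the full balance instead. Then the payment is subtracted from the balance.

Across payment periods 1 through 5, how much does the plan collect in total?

Payment period 1: opening $5,810.55; interest $58.11 → $5,868.66; payment $58.11; balance $5,810.55
Payment period 2: opening $5,810.55; interest $58.11 → $5,868.66; payment $1,726.49; balance $4,142.17
Payment period 3: opening $4,142.17; interest $41.42 → $4,183.59; payment $1,726.49; balance $2,457.10
Payment period 4: opening $2,457.10; interest $24.57 → $2,481.67; payment $1,726.49; balance $755.18
Payment period 5: opening $755.18; interest $7.55 → $762.73; payment $762.73; balance $0.00
Total paid: $6,000.31

$6,000.31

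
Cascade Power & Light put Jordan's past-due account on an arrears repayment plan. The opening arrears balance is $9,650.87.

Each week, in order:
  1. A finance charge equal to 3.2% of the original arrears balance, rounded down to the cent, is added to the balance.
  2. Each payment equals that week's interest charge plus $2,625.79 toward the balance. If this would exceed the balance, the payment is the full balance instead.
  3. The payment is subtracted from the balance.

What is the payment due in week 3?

$2,934.61

Week 1: $9,650.87 +$308.82 interest = $9,959.69; pay $2,934.61 → $7,025.08
Week 2: $7,025.08 +$308.82 interest = $7,333.90; pay $2,934.61 → $4,399.29
Week 3: $4,399.29 +$308.82 interest = $4,708.11; pay $2,934.61 → $1,773.50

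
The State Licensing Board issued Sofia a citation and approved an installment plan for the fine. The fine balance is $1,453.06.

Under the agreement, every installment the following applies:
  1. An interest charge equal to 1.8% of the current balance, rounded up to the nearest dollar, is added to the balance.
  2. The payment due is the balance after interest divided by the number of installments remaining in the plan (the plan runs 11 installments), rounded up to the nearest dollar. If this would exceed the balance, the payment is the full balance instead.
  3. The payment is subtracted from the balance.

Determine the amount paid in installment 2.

$138.00

# | Opening | Interest | Payment | End bal
1 | $1,453.06 | $27.00 | $135.00 | $1,345.06
2 | $1,345.06 | $25.00 | $138.00 | $1,232.06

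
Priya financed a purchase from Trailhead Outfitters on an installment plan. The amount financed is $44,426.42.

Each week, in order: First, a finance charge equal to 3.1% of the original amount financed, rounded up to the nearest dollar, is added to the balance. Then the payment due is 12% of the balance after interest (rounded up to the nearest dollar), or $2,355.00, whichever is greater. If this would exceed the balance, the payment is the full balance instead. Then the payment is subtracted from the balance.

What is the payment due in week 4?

$4,185.00

Week 1: $44,426.42 +$1,378.00 interest = $45,804.42; pay $5,497.00 → $40,307.42
Week 2: $40,307.42 +$1,378.00 interest = $41,685.42; pay $5,003.00 → $36,682.42
Week 3: $36,682.42 +$1,378.00 interest = $38,060.42; pay $4,568.00 → $33,492.42
Week 4: $33,492.42 +$1,378.00 interest = $34,870.42; pay $4,185.00 → $30,685.42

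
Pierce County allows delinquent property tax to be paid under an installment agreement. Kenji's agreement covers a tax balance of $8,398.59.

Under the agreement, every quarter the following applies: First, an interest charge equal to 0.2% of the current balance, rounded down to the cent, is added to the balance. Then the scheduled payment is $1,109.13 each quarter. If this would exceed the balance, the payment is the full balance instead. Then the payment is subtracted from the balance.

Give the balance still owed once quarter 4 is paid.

$4,016.12

Quarter 1: $8,398.59 +$16.79 interest = $8,415.38; pay $1,109.13 → $7,306.25
Quarter 2: $7,306.25 +$14.61 interest = $7,320.86; pay $1,109.13 → $6,211.73
Quarter 3: $6,211.73 +$12.42 interest = $6,224.15; pay $1,109.13 → $5,115.02
Quarter 4: $5,115.02 +$10.23 interest = $5,125.25; pay $1,109.13 → $4,016.12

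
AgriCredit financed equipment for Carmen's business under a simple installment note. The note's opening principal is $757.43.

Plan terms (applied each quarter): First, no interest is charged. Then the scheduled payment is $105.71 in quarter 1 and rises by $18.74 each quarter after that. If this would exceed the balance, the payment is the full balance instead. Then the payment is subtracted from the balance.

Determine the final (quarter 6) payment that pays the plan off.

Quarter 1: opening $757.43; payment $105.71; balance $651.72
Quarter 2: opening $651.72; payment $124.45; balance $527.27
Quarter 3: opening $527.27; payment $143.19; balance $384.08
Quarter 4: opening $384.08; payment $161.93; balance $222.15
Quarter 5: opening $222.15; payment $180.67; balance $41.48
Quarter 6: opening $41.48; payment $41.48; balance $0.00

$41.48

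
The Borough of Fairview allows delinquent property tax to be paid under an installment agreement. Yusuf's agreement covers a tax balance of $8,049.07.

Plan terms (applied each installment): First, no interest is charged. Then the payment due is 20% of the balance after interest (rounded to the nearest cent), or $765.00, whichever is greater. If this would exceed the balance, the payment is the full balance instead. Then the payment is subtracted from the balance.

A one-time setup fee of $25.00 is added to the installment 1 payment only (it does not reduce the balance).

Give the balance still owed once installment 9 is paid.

$0.00

Installment 1: opening $8,049.07; payment $1,609.81 (+ $25.00 fee); balance $6,439.26
Installment 2: opening $6,439.26; payment $1,287.85; balance $5,151.41
Installment 3: opening $5,151.41; payment $1,030.28; balance $4,121.13
Installment 4: opening $4,121.13; payment $824.23; balance $3,296.90
Installment 5: opening $3,296.90; payment $765.00; balance $2,531.90
Installment 6: opening $2,531.90; payment $765.00; balance $1,766.90
Installment 7: opening $1,766.90; payment $765.00; balance $1,001.90
Installment 8: opening $1,001.90; payment $765.00; balance $236.90
Installment 9: opening $236.90; payment $236.90; balance $0.00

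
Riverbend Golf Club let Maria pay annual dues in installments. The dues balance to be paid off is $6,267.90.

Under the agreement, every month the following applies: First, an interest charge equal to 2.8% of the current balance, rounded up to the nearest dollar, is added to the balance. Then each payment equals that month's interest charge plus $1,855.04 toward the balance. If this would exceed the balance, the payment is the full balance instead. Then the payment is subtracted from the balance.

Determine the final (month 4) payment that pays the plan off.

Month 1: opening $6,267.90; interest $176.00 → $6,443.90; payment $2,031.04; balance $4,412.86
Month 2: opening $4,412.86; interest $124.00 → $4,536.86; payment $1,979.04; balance $2,557.82
Month 3: opening $2,557.82; interest $72.00 → $2,629.82; payment $1,927.04; balance $702.78
Month 4: opening $702.78; interest $20.00 → $722.78; payment $722.78; balance $0.00

$722.78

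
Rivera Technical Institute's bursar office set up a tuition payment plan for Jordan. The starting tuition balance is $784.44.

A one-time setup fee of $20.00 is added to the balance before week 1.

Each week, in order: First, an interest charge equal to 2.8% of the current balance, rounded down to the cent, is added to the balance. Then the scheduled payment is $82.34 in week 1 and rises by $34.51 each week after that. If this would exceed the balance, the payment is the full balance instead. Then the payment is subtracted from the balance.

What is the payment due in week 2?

$116.85

Week 1: $804.44 +$22.52 interest = $826.96; pay $82.34 → $744.62
Week 2: $744.62 +$20.84 interest = $765.46; pay $116.85 → $648.61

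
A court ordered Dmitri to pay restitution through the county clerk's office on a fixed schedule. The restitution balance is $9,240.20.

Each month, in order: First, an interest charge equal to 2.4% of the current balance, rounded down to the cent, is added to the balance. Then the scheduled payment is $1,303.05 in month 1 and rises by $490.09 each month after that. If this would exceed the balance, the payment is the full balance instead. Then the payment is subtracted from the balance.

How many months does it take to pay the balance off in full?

Month 1: $9,240.20 +$221.76 interest = $9,461.96; pay $1,303.05 → $8,158.91
Month 2: $8,158.91 +$195.81 interest = $8,354.72; pay $1,793.14 → $6,561.58
Month 3: $6,561.58 +$157.47 interest = $6,719.05; pay $2,283.23 → $4,435.82
Month 4: $4,435.82 +$106.45 interest = $4,542.27; pay $2,773.32 → $1,768.95
Month 5: $1,768.95 +$42.45 interest = $1,811.40; pay $1,811.40 → $0.00
Balance reaches $0.00 in month 5.

5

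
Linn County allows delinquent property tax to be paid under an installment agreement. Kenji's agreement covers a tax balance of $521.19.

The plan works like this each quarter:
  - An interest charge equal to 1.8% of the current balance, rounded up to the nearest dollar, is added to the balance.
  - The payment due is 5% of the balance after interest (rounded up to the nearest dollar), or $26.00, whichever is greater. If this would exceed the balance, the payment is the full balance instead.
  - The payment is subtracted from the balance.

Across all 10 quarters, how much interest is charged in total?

$85.00

# | Opening | Interest | Payment | End bal
1 | $521.19 | $10.00 | $27.00 | $504.19
2 | $504.19 | $10.00 | $26.00 | $488.19
3 | $488.19 | $9.00 | $26.00 | $471.19
4 | $471.19 | $9.00 | $26.00 | $454.19
5 | $454.19 | $9.00 | $26.00 | $437.19
6 | $437.19 | $8.00 | $26.00 | $419.19
7 | $419.19 | $8.00 | $26.00 | $401.19
8 | $401.19 | $8.00 | $26.00 | $383.19
9 | $383.19 | $7.00 | $26.00 | $364.19
10 | $364.19 | $7.00 | $26.00 | $345.19
Total interest: $10.00 + $10.00 + $9.00 + $9.00 + $9.00 + $8.00 + $8.00 + $8.00 + $7.00 + $7.00 = $85.00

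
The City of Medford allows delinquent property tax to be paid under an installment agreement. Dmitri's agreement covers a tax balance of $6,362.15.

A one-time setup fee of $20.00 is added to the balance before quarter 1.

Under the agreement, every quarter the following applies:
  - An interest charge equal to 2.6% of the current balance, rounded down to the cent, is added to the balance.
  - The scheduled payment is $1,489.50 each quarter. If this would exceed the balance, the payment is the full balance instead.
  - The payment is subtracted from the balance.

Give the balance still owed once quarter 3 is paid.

# | Opening | Interest | Payment | End bal
1 | $6,382.15 | $165.93 | $1,489.50 | $5,058.58
2 | $5,058.58 | $131.52 | $1,489.50 | $3,700.60
3 | $3,700.60 | $96.21 | $1,489.50 | $2,307.31

$2,307.31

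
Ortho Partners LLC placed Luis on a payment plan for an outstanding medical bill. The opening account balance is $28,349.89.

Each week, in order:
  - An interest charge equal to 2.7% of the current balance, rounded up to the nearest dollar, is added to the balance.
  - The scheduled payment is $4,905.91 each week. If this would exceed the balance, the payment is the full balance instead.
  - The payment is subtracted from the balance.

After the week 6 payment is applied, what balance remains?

$1,770.43

Week 1: $28,349.89 +$766.00 interest = $29,115.89; pay $4,905.91 → $24,209.98
Week 2: $24,209.98 +$654.00 interest = $24,863.98; pay $4,905.91 → $19,958.07
Week 3: $19,958.07 +$539.00 interest = $20,497.07; pay $4,905.91 → $15,591.16
Week 4: $15,591.16 +$421.00 interest = $16,012.16; pay $4,905.91 → $11,106.25
Week 5: $11,106.25 +$300.00 interest = $11,406.25; pay $4,905.91 → $6,500.34
Week 6: $6,500.34 +$176.00 interest = $6,676.34; pay $4,905.91 → $1,770.43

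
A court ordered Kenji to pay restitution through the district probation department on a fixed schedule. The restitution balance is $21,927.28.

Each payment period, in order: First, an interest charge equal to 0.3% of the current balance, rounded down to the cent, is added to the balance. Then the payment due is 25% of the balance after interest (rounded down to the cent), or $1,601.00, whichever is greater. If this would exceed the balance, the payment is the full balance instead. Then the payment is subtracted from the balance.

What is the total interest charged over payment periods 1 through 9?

$236.32

# | Opening | Interest | Payment | End bal
1 | $21,927.28 | $65.78 | $5,498.26 | $16,494.80
2 | $16,494.80 | $49.48 | $4,136.07 | $12,408.21
3 | $12,408.21 | $37.22 | $3,111.35 | $9,334.08
4 | $9,334.08 | $28.00 | $2,340.52 | $7,021.56
5 | $7,021.56 | $21.06 | $1,760.65 | $5,281.97
6 | $5,281.97 | $15.84 | $1,601.00 | $3,696.81
7 | $3,696.81 | $11.09 | $1,601.00 | $2,106.90
8 | $2,106.90 | $6.32 | $1,601.00 | $512.22
9 | $512.22 | $1.53 | $513.75 | $0.00
Total interest: $65.78 + $49.48 + $37.22 + $28.00 + $21.06 + $15.84 + $11.09 + $6.32 + $1.53 = $236.32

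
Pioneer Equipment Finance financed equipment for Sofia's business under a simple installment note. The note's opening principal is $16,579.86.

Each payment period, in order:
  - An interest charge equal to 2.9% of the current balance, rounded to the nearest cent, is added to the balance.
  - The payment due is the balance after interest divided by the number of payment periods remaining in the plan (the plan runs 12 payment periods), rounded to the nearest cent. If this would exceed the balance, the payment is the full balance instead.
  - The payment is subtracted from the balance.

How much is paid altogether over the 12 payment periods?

$20,062.88

Payment period 1: $16,579.86 +$480.82 interest = $17,060.68; pay $1,421.72 → $15,638.96
Payment period 2: $15,638.96 +$453.53 interest = $16,092.49; pay $1,462.95 → $14,629.54
Payment period 3: $14,629.54 +$424.26 interest = $15,053.80; pay $1,505.38 → $13,548.42
Payment period 4: $13,548.42 +$392.90 interest = $13,941.32; pay $1,549.04 → $12,392.28
Payment period 5: $12,392.28 +$359.38 interest = $12,751.66; pay $1,593.96 → $11,157.70
Payment period 6: $11,157.70 +$323.57 interest = $11,481.27; pay $1,640.18 → $9,841.09
Payment period 7: $9,841.09 +$285.39 interest = $10,126.48; pay $1,687.75 → $8,438.73
Payment period 8: $8,438.73 +$244.72 interest = $8,683.45; pay $1,736.69 → $6,946.76
Payment period 9: $6,946.76 +$201.46 interest = $7,148.22; pay $1,787.06 → $5,361.16
Payment period 10: $5,361.16 +$155.47 interest = $5,516.63; pay $1,838.88 → $3,677.75
Payment period 11: $3,677.75 +$106.65 interest = $3,784.40; pay $1,892.20 → $1,892.20
Payment period 12: $1,892.20 +$54.87 interest = $1,947.07; pay $1,947.07 → $0.00
Total paid: $20,062.88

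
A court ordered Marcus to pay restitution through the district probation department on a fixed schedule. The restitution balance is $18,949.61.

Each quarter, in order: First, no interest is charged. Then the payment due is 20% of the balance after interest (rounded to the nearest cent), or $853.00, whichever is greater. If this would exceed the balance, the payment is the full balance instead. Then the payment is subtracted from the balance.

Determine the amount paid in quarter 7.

$993.51

Quarter 1: opening $18,949.61; payment $3,789.92; balance $15,159.69
Quarter 2: opening $15,159.69; payment $3,031.94; balance $12,127.75
Quarter 3: opening $12,127.75; payment $2,425.55; balance $9,702.20
Quarter 4: opening $9,702.20; payment $1,940.44; balance $7,761.76
Quarter 5: opening $7,761.76; payment $1,552.35; balance $6,209.41
Quarter 6: opening $6,209.41; payment $1,241.88; balance $4,967.53
Quarter 7: opening $4,967.53; payment $993.51; balance $3,974.02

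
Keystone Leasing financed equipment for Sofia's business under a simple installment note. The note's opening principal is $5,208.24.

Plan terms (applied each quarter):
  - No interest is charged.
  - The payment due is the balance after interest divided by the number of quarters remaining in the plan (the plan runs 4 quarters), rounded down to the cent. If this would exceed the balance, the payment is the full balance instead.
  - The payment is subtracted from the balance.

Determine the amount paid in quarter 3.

$1,302.06

Quarter 1: $5,208.24 − $1,302.06 → $3,906.18
Quarter 2: $3,906.18 − $1,302.06 → $2,604.12
Quarter 3: $2,604.12 − $1,302.06 → $1,302.06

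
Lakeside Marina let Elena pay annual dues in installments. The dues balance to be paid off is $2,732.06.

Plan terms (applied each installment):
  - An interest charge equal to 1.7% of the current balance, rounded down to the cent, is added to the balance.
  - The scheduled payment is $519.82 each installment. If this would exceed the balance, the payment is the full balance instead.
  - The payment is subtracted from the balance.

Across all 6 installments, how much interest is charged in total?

Installment 1: opening $2,732.06; interest $46.44 → $2,778.50; payment $519.82; balance $2,258.68
Installment 2: opening $2,258.68; interest $38.39 → $2,297.07; payment $519.82; balance $1,777.25
Installment 3: opening $1,777.25; interest $30.21 → $1,807.46; payment $519.82; balance $1,287.64
Installment 4: opening $1,287.64; interest $21.88 → $1,309.52; payment $519.82; balance $789.70
Installment 5: opening $789.70; interest $13.42 → $803.12; payment $519.82; balance $283.30
Installment 6: opening $283.30; interest $4.81 → $288.11; payment $288.11; balance $0.00
Total interest: $46.44 + $38.39 + $30.21 + $21.88 + $13.42 + $4.81 = $155.15

$155.15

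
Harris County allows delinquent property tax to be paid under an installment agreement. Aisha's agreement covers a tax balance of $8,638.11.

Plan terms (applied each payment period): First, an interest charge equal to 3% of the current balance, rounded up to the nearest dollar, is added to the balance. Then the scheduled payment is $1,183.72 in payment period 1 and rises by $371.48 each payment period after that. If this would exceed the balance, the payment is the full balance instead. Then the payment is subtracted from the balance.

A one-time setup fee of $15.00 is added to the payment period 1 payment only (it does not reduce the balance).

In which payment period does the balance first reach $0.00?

# | Opening | Interest | Payment | Fee | End bal
1 | $8,638.11 | $260.00 | $1,183.72 | $15.00 | $7,714.39
2 | $7,714.39 | $232.00 | $1,555.20 | — | $6,391.19
3 | $6,391.19 | $192.00 | $1,926.68 | — | $4,656.51
4 | $4,656.51 | $140.00 | $2,298.16 | — | $2,498.35
5 | $2,498.35 | $75.00 | $2,573.35 | — | $0.00
Balance reaches $0.00 in payment period 5.

5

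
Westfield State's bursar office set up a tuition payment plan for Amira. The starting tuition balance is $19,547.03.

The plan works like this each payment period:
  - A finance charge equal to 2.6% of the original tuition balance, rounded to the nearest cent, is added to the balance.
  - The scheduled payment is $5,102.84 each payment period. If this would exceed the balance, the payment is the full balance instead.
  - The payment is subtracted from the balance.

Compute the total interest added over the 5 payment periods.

Payment period 1: opening $19,547.03; interest $508.22 → $20,055.25; payment $5,102.84; balance $14,952.41
Payment period 2: opening $14,952.41; interest $508.22 → $15,460.63; payment $5,102.84; balance $10,357.79
Payment period 3: opening $10,357.79; interest $508.22 → $10,866.01; payment $5,102.84; balance $5,763.17
Payment period 4: opening $5,763.17; interest $508.22 → $6,271.39; payment $5,102.84; balance $1,168.55
Payment period 5: opening $1,168.55; interest $508.22 → $1,676.77; payment $1,676.77; balance $0.00
Total interest: $508.22 + $508.22 + $508.22 + $508.22 + $508.22 = $2,541.10

$2,541.10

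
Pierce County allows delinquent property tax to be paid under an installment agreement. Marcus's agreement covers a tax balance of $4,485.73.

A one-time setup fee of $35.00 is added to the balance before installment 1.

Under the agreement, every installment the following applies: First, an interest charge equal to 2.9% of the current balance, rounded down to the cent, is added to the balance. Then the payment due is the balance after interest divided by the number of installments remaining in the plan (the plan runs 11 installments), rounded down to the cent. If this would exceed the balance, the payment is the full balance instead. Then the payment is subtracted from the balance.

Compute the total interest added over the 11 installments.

$867.80

Installment 1: $4,520.73 +$131.10 interest = $4,651.83; pay $422.89 → $4,228.94
Installment 2: $4,228.94 +$122.63 interest = $4,351.57; pay $435.15 → $3,916.42
Installment 3: $3,916.42 +$113.57 interest = $4,029.99; pay $447.77 → $3,582.22
Installment 4: $3,582.22 +$103.88 interest = $3,686.10; pay $460.76 → $3,225.34
Installment 5: $3,225.34 +$93.53 interest = $3,318.87; pay $474.12 → $2,844.75
Installment 6: $2,844.75 +$82.49 interest = $2,927.24; pay $487.87 → $2,439.37
Installment 7: $2,439.37 +$70.74 interest = $2,510.11; pay $502.02 → $2,008.09
Installment 8: $2,008.09 +$58.23 interest = $2,066.32; pay $516.58 → $1,549.74
Installment 9: $1,549.74 +$44.94 interest = $1,594.68; pay $531.56 → $1,063.12
Installment 10: $1,063.12 +$30.83 interest = $1,093.95; pay $546.97 → $546.98
Installment 11: $546.98 +$15.86 interest = $562.84; pay $562.84 → $0.00
Total interest: $131.10 + $122.63 + $113.57 + $103.88 + $93.53 + $82.49 + $70.74 + $58.23 + $44.94 + $30.83 + $15.86 = $867.80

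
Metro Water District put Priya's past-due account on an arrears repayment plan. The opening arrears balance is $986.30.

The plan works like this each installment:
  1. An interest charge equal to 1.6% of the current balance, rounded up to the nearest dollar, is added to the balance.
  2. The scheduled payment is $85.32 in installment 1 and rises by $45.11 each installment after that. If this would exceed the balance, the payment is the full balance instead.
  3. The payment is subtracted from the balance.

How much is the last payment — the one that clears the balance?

Installment 1: opening $986.30; interest $16.00 → $1,002.30; payment $85.32; balance $916.98
Installment 2: opening $916.98; interest $15.00 → $931.98; payment $130.43; balance $801.55
Installment 3: opening $801.55; interest $13.00 → $814.55; payment $175.54; balance $639.01
Installment 4: opening $639.01; interest $11.00 → $650.01; payment $220.65; balance $429.36
Installment 5: opening $429.36; interest $7.00 → $436.36; payment $265.76; balance $170.60
Installment 6: opening $170.60; interest $3.00 → $173.60; payment $173.60; balance $0.00

$173.60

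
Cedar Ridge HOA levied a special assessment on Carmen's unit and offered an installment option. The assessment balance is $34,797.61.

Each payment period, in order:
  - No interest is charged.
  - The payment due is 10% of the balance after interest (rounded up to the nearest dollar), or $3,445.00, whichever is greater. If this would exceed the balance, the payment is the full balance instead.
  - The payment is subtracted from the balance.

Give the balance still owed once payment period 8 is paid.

Payment period 1: opening $34,797.61; payment $3,480.00; balance $31,317.61
Payment period 2: opening $31,317.61; payment $3,445.00; balance $27,872.61
Payment period 3: opening $27,872.61; payment $3,445.00; balance $24,427.61
Payment period 4: opening $24,427.61; payment $3,445.00; balance $20,982.61
Payment period 5: opening $20,982.61; payment $3,445.00; balance $17,537.61
Payment period 6: opening $17,537.61; payment $3,445.00; balance $14,092.61
Payment period 7: opening $14,092.61; payment $3,445.00; balance $10,647.61
Payment period 8: opening $10,647.61; payment $3,445.00; balance $7,202.61

$7,202.61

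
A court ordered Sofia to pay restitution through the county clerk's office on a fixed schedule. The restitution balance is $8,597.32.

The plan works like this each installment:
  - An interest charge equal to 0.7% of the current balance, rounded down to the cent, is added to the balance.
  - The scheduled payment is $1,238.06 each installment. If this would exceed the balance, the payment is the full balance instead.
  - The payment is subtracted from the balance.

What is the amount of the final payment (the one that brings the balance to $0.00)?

$178.19

Installment 1: opening $8,597.32; interest $60.18 → $8,657.50; payment $1,238.06; balance $7,419.44
Installment 2: opening $7,419.44; interest $51.93 → $7,471.37; payment $1,238.06; balance $6,233.31
Installment 3: opening $6,233.31; interest $43.63 → $6,276.94; payment $1,238.06; balance $5,038.88
Installment 4: opening $5,038.88; interest $35.27 → $5,074.15; payment $1,238.06; balance $3,836.09
Installment 5: opening $3,836.09; interest $26.85 → $3,862.94; payment $1,238.06; balance $2,624.88
Installment 6: opening $2,624.88; interest $18.37 → $2,643.25; payment $1,238.06; balance $1,405.19
Installment 7: opening $1,405.19; interest $9.83 → $1,415.02; payment $1,238.06; balance $176.96
Installment 8: opening $176.96; interest $1.23 → $178.19; payment $178.19; balance $0.00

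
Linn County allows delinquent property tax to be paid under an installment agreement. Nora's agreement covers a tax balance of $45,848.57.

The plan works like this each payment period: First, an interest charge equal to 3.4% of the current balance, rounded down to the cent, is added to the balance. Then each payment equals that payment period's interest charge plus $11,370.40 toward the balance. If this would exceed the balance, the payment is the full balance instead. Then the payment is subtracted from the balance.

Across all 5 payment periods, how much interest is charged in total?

$3,928.30

# | Opening | Interest | Payment | End bal
1 | $45,848.57 | $1,558.85 | $12,929.25 | $34,478.17
2 | $34,478.17 | $1,172.25 | $12,542.65 | $23,107.77
3 | $23,107.77 | $785.66 | $12,156.06 | $11,737.37
4 | $11,737.37 | $399.07 | $11,769.47 | $366.97
5 | $366.97 | $12.47 | $379.44 | $0.00
Total interest: $1,558.85 + $1,172.25 + $785.66 + $399.07 + $12.47 = $3,928.30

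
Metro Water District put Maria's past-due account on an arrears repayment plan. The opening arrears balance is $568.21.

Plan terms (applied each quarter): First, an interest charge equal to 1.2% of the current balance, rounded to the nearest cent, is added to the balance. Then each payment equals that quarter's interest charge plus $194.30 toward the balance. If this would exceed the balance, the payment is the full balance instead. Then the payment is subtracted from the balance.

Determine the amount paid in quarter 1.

Quarter 1: $568.21 +$6.82 interest = $575.03; pay $201.12 → $373.91

$201.12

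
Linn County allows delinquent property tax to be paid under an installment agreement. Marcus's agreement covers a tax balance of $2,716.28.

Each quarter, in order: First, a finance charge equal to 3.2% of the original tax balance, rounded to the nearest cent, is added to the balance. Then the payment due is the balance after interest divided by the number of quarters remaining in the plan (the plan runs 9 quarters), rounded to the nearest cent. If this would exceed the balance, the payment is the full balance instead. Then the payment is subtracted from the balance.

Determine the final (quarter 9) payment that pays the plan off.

$547.70

# | Opening | Interest | Payment | End bal
1 | $2,716.28 | $86.92 | $311.47 | $2,491.73
2 | $2,491.73 | $86.92 | $322.33 | $2,256.32
3 | $2,256.32 | $86.92 | $334.75 | $2,008.49
4 | $2,008.49 | $86.92 | $349.24 | $1,746.17
5 | $1,746.17 | $86.92 | $366.62 | $1,466.47
6 | $1,466.47 | $86.92 | $388.35 | $1,165.04
7 | $1,165.04 | $86.92 | $417.32 | $834.64
8 | $834.64 | $86.92 | $460.78 | $460.78
9 | $460.78 | $86.92 | $547.70 | $0.00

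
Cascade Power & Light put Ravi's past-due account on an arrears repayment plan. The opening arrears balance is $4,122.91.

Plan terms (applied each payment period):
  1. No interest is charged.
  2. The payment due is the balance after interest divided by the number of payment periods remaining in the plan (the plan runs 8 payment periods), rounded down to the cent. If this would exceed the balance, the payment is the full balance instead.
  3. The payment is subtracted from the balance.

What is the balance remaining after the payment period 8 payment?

$0.00

Payment period 1: opening $4,122.91; payment $515.36; balance $3,607.55
Payment period 2: opening $3,607.55; payment $515.36; balance $3,092.19
Payment period 3: opening $3,092.19; payment $515.36; balance $2,576.83
Payment period 4: opening $2,576.83; payment $515.36; balance $2,061.47
Payment period 5: opening $2,061.47; payment $515.36; balance $1,546.11
Payment period 6: opening $1,546.11; payment $515.37; balance $1,030.74
Payment period 7: opening $1,030.74; payment $515.37; balance $515.37
Payment period 8: opening $515.37; payment $515.37; balance $0.00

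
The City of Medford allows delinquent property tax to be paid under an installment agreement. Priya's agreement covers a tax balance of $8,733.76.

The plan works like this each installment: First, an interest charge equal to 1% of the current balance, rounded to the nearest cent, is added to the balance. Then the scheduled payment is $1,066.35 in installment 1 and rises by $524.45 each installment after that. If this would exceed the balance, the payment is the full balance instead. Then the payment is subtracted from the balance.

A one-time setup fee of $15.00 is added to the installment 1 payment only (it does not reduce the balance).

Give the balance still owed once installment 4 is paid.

# | Opening | Interest | Payment | Fee | End bal
1 | $8,733.76 | $87.34 | $1,066.35 | $15.00 | $7,754.75
2 | $7,754.75 | $77.55 | $1,590.80 | — | $6,241.50
3 | $6,241.50 | $62.42 | $2,115.25 | — | $4,188.67
4 | $4,188.67 | $41.89 | $2,639.70 | — | $1,590.86

$1,590.86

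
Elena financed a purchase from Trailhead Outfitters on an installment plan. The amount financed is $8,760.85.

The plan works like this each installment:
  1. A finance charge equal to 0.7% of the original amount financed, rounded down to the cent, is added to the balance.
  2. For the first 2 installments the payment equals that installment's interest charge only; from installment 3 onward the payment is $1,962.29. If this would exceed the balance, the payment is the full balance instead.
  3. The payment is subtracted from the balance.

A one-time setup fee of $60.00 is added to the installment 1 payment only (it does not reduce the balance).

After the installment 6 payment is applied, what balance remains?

# | Opening | Interest | Payment | Fee | End bal
1 | $8,760.85 | $61.32 | $61.32 | $60.00 | $8,760.85
2 | $8,760.85 | $61.32 | $61.32 | — | $8,760.85
3 | $8,760.85 | $61.32 | $1,962.29 | — | $6,859.88
4 | $6,859.88 | $61.32 | $1,962.29 | — | $4,958.91
5 | $4,958.91 | $61.32 | $1,962.29 | — | $3,057.94
6 | $3,057.94 | $61.32 | $1,962.29 | — | $1,156.97

$1,156.97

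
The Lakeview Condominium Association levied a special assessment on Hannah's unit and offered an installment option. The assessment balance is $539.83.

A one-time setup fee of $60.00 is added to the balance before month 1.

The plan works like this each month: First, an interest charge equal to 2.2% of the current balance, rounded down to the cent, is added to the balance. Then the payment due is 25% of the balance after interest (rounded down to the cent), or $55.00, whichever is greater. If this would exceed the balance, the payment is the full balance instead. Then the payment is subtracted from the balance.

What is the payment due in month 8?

Month 1: opening $599.83; interest $13.19 → $613.02; payment $153.25; balance $459.77
Month 2: opening $459.77; interest $10.11 → $469.88; payment $117.47; balance $352.41
Month 3: opening $352.41; interest $7.75 → $360.16; payment $90.04; balance $270.12
Month 4: opening $270.12; interest $5.94 → $276.06; payment $69.01; balance $207.05
Month 5: opening $207.05; interest $4.55 → $211.60; payment $55.00; balance $156.60
Month 6: opening $156.60; interest $3.44 → $160.04; payment $55.00; balance $105.04
Month 7: opening $105.04; interest $2.31 → $107.35; payment $55.00; balance $52.35
Month 8: opening $52.35; interest $1.15 → $53.50; payment $53.50; balance $0.00

$53.50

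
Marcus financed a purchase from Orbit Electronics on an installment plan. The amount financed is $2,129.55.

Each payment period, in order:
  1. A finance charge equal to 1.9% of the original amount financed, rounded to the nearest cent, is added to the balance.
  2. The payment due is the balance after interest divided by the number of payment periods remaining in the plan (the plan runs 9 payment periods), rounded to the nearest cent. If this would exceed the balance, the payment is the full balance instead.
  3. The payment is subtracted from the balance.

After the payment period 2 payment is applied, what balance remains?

Payment period 1: opening $2,129.55; interest $40.46 → $2,170.01; payment $241.11; balance $1,928.90
Payment period 2: opening $1,928.90; interest $40.46 → $1,969.36; payment $246.17; balance $1,723.19

$1,723.19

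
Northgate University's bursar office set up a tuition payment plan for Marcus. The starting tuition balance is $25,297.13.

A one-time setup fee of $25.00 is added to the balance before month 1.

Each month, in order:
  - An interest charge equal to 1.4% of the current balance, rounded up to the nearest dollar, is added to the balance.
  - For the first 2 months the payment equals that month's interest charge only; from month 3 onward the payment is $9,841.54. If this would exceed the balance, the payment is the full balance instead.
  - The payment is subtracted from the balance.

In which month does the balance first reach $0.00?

5

Month 1: $25,322.13 +$355.00 interest = $25,677.13; pay $355.00 → $25,322.13
Month 2: $25,322.13 +$355.00 interest = $25,677.13; pay $355.00 → $25,322.13
Month 3: $25,322.13 +$355.00 interest = $25,677.13; pay $9,841.54 → $15,835.59
Month 4: $15,835.59 +$222.00 interest = $16,057.59; pay $9,841.54 → $6,216.05
Month 5: $6,216.05 +$88.00 interest = $6,304.05; pay $6,304.05 → $0.00
Balance reaches $0.00 in month 5.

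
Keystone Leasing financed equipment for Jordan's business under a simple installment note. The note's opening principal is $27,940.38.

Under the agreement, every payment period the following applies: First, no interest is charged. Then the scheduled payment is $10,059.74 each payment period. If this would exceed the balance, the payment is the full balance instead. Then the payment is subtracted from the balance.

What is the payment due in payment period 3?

$7,820.90

# | Opening | Payment | End bal
1 | $27,940.38 | $10,059.74 | $17,880.64
2 | $17,880.64 | $10,059.74 | $7,820.90
3 | $7,820.90 | $7,820.90 | $0.00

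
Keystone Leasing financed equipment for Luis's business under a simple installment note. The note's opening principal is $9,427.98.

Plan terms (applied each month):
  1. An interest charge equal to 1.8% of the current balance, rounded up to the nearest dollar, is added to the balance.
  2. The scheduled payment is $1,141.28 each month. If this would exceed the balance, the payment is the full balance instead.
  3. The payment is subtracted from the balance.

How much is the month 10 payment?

$32.46

Month 1: $9,427.98 +$170.00 interest = $9,597.98; pay $1,141.28 → $8,456.70
Month 2: $8,456.70 +$153.00 interest = $8,609.70; pay $1,141.28 → $7,468.42
Month 3: $7,468.42 +$135.00 interest = $7,603.42; pay $1,141.28 → $6,462.14
Month 4: $6,462.14 +$117.00 interest = $6,579.14; pay $1,141.28 → $5,437.86
Month 5: $5,437.86 +$98.00 interest = $5,535.86; pay $1,141.28 → $4,394.58
Month 6: $4,394.58 +$80.00 interest = $4,474.58; pay $1,141.28 → $3,333.30
Month 7: $3,333.30 +$60.00 interest = $3,393.30; pay $1,141.28 → $2,252.02
Month 8: $2,252.02 +$41.00 interest = $2,293.02; pay $1,141.28 → $1,151.74
Month 9: $1,151.74 +$21.00 interest = $1,172.74; pay $1,141.28 → $31.46
Month 10: $31.46 +$1.00 interest = $32.46; pay $32.46 → $0.00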